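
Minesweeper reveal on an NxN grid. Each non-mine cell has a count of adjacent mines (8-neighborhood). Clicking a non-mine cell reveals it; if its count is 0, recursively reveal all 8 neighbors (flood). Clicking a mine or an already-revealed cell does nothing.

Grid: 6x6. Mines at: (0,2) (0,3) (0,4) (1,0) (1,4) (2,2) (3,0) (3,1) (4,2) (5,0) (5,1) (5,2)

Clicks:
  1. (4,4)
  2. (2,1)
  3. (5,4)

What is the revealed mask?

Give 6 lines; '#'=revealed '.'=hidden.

Click 1 (4,4) count=0: revealed 12 new [(2,3) (2,4) (2,5) (3,3) (3,4) (3,5) (4,3) (4,4) (4,5) (5,3) (5,4) (5,5)] -> total=12
Click 2 (2,1) count=4: revealed 1 new [(2,1)] -> total=13
Click 3 (5,4) count=0: revealed 0 new [(none)] -> total=13

Answer: ......
......
.#.###
...###
...###
...###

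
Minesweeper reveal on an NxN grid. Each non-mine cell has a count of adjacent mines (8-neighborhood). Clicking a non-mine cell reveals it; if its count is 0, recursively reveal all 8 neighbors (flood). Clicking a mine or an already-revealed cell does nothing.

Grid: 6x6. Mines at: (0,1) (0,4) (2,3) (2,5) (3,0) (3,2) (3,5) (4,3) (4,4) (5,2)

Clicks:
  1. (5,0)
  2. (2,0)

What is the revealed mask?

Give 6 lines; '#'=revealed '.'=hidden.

Answer: ......
......
#.....
......
##....
##....

Derivation:
Click 1 (5,0) count=0: revealed 4 new [(4,0) (4,1) (5,0) (5,1)] -> total=4
Click 2 (2,0) count=1: revealed 1 new [(2,0)] -> total=5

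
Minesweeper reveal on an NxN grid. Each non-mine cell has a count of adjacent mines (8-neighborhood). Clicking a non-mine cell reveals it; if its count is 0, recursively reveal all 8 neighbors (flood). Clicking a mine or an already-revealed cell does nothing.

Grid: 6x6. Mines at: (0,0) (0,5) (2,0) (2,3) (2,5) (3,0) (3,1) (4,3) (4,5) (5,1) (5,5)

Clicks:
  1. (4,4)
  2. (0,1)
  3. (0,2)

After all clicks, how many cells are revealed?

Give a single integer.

Answer: 9

Derivation:
Click 1 (4,4) count=3: revealed 1 new [(4,4)] -> total=1
Click 2 (0,1) count=1: revealed 1 new [(0,1)] -> total=2
Click 3 (0,2) count=0: revealed 7 new [(0,2) (0,3) (0,4) (1,1) (1,2) (1,3) (1,4)] -> total=9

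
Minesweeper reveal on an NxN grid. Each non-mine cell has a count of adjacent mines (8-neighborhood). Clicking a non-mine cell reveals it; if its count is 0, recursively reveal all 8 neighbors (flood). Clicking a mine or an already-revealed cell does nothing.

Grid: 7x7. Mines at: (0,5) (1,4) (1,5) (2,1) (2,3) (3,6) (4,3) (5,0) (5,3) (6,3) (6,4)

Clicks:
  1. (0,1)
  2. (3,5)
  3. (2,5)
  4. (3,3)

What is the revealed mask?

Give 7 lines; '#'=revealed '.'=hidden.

Answer: ####...
####...
.....#.
...#.#.
.......
.......
.......

Derivation:
Click 1 (0,1) count=0: revealed 8 new [(0,0) (0,1) (0,2) (0,3) (1,0) (1,1) (1,2) (1,3)] -> total=8
Click 2 (3,5) count=1: revealed 1 new [(3,5)] -> total=9
Click 3 (2,5) count=3: revealed 1 new [(2,5)] -> total=10
Click 4 (3,3) count=2: revealed 1 new [(3,3)] -> total=11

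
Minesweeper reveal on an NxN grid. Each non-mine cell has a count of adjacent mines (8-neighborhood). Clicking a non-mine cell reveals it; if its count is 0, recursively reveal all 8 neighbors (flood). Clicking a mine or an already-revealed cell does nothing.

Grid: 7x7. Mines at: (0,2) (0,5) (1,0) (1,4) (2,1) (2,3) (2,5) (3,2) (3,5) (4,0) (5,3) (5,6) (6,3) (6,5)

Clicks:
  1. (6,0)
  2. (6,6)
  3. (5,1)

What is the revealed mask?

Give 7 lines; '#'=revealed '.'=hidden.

Click 1 (6,0) count=0: revealed 6 new [(5,0) (5,1) (5,2) (6,0) (6,1) (6,2)] -> total=6
Click 2 (6,6) count=2: revealed 1 new [(6,6)] -> total=7
Click 3 (5,1) count=1: revealed 0 new [(none)] -> total=7

Answer: .......
.......
.......
.......
.......
###....
###...#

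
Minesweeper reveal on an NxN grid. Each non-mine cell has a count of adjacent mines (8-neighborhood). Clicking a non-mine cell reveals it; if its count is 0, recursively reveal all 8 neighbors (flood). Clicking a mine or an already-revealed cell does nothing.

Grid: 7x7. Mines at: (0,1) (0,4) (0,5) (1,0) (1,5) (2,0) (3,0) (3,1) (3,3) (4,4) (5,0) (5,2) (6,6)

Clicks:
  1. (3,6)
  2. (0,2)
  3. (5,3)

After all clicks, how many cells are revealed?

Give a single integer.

Answer: 10

Derivation:
Click 1 (3,6) count=0: revealed 8 new [(2,5) (2,6) (3,5) (3,6) (4,5) (4,6) (5,5) (5,6)] -> total=8
Click 2 (0,2) count=1: revealed 1 new [(0,2)] -> total=9
Click 3 (5,3) count=2: revealed 1 new [(5,3)] -> total=10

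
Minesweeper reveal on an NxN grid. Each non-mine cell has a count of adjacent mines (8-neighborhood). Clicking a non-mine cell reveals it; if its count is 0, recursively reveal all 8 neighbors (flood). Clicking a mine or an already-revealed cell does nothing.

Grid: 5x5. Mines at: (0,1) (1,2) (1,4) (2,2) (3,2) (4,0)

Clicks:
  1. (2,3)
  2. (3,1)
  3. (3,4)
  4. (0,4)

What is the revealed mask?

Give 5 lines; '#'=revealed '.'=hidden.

Answer: ....#
.....
...##
.#.##
...##

Derivation:
Click 1 (2,3) count=4: revealed 1 new [(2,3)] -> total=1
Click 2 (3,1) count=3: revealed 1 new [(3,1)] -> total=2
Click 3 (3,4) count=0: revealed 5 new [(2,4) (3,3) (3,4) (4,3) (4,4)] -> total=7
Click 4 (0,4) count=1: revealed 1 new [(0,4)] -> total=8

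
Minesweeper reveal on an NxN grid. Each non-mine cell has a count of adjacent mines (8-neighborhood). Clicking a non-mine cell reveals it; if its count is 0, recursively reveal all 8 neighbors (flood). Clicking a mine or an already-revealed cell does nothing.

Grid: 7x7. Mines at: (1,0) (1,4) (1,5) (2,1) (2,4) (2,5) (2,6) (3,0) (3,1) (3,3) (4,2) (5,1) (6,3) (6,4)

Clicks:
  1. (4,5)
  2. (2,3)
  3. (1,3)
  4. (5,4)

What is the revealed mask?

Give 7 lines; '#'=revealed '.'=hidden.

Answer: .......
...#...
...#...
....###
....###
....###
.....##

Derivation:
Click 1 (4,5) count=0: revealed 11 new [(3,4) (3,5) (3,6) (4,4) (4,5) (4,6) (5,4) (5,5) (5,6) (6,5) (6,6)] -> total=11
Click 2 (2,3) count=3: revealed 1 new [(2,3)] -> total=12
Click 3 (1,3) count=2: revealed 1 new [(1,3)] -> total=13
Click 4 (5,4) count=2: revealed 0 new [(none)] -> total=13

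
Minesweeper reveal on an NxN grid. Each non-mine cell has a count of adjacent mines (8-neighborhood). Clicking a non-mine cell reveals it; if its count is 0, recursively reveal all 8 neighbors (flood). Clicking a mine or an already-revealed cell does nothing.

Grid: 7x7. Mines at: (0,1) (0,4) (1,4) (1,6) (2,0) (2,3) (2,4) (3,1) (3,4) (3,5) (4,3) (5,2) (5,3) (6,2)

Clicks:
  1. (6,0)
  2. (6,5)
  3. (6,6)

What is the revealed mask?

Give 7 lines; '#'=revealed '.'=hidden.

Click 1 (6,0) count=0: revealed 6 new [(4,0) (4,1) (5,0) (5,1) (6,0) (6,1)] -> total=6
Click 2 (6,5) count=0: revealed 9 new [(4,4) (4,5) (4,6) (5,4) (5,5) (5,6) (6,4) (6,5) (6,6)] -> total=15
Click 3 (6,6) count=0: revealed 0 new [(none)] -> total=15

Answer: .......
.......
.......
.......
##..###
##..###
##..###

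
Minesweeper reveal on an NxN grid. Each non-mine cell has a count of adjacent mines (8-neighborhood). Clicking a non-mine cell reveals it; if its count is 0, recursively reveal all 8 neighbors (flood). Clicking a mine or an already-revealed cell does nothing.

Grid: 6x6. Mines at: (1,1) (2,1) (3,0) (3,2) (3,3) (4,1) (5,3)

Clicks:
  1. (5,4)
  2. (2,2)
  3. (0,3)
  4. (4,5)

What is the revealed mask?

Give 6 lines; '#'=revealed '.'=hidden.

Answer: ..####
..####
..####
....##
....##
....##

Derivation:
Click 1 (5,4) count=1: revealed 1 new [(5,4)] -> total=1
Click 2 (2,2) count=4: revealed 1 new [(2,2)] -> total=2
Click 3 (0,3) count=0: revealed 16 new [(0,2) (0,3) (0,4) (0,5) (1,2) (1,3) (1,4) (1,5) (2,3) (2,4) (2,5) (3,4) (3,5) (4,4) (4,5) (5,5)] -> total=18
Click 4 (4,5) count=0: revealed 0 new [(none)] -> total=18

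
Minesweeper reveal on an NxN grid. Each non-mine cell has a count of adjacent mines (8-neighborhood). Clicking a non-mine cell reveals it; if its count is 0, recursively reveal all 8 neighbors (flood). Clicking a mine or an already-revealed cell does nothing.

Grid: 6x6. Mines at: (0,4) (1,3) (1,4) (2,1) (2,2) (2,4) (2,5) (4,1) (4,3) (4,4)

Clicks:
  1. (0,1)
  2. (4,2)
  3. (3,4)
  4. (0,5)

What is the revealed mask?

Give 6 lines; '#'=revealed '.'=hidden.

Answer: ###..#
###...
......
....#.
..#...
......

Derivation:
Click 1 (0,1) count=0: revealed 6 new [(0,0) (0,1) (0,2) (1,0) (1,1) (1,2)] -> total=6
Click 2 (4,2) count=2: revealed 1 new [(4,2)] -> total=7
Click 3 (3,4) count=4: revealed 1 new [(3,4)] -> total=8
Click 4 (0,5) count=2: revealed 1 new [(0,5)] -> total=9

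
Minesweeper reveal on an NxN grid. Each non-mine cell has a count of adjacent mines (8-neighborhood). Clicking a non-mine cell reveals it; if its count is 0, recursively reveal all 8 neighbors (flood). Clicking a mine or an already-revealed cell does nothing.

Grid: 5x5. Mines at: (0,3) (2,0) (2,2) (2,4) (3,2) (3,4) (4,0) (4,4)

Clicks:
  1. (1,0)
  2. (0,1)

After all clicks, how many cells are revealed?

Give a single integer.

Click 1 (1,0) count=1: revealed 1 new [(1,0)] -> total=1
Click 2 (0,1) count=0: revealed 5 new [(0,0) (0,1) (0,2) (1,1) (1,2)] -> total=6

Answer: 6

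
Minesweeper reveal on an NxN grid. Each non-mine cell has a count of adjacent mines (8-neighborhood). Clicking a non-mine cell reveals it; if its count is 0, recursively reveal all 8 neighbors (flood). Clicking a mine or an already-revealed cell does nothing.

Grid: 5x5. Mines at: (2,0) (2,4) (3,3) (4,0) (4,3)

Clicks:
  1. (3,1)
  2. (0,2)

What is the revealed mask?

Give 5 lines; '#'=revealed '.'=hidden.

Click 1 (3,1) count=2: revealed 1 new [(3,1)] -> total=1
Click 2 (0,2) count=0: revealed 13 new [(0,0) (0,1) (0,2) (0,3) (0,4) (1,0) (1,1) (1,2) (1,3) (1,4) (2,1) (2,2) (2,3)] -> total=14

Answer: #####
#####
.###.
.#...
.....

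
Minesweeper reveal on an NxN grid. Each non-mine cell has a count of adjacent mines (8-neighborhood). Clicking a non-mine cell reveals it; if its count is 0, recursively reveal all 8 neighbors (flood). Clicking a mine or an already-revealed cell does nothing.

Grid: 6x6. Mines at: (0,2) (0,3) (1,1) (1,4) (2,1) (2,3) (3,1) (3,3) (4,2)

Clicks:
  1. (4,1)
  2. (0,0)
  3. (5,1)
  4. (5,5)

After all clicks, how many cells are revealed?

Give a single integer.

Click 1 (4,1) count=2: revealed 1 new [(4,1)] -> total=1
Click 2 (0,0) count=1: revealed 1 new [(0,0)] -> total=2
Click 3 (5,1) count=1: revealed 1 new [(5,1)] -> total=3
Click 4 (5,5) count=0: revealed 10 new [(2,4) (2,5) (3,4) (3,5) (4,3) (4,4) (4,5) (5,3) (5,4) (5,5)] -> total=13

Answer: 13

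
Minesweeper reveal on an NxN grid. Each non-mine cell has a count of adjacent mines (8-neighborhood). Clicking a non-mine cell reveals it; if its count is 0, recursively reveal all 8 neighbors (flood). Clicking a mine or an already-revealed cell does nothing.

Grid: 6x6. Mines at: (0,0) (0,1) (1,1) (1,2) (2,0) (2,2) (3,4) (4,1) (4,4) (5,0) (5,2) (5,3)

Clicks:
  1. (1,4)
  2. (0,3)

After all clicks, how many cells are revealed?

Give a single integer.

Answer: 9

Derivation:
Click 1 (1,4) count=0: revealed 9 new [(0,3) (0,4) (0,5) (1,3) (1,4) (1,5) (2,3) (2,4) (2,5)] -> total=9
Click 2 (0,3) count=1: revealed 0 new [(none)] -> total=9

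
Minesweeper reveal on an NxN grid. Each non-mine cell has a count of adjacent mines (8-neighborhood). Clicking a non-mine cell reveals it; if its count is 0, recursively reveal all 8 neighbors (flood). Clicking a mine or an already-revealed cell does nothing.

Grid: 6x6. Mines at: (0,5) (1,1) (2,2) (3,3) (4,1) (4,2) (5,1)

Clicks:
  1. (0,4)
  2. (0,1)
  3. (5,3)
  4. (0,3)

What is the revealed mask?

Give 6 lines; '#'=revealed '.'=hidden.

Answer: .####.
..###.
......
......
......
...#..

Derivation:
Click 1 (0,4) count=1: revealed 1 new [(0,4)] -> total=1
Click 2 (0,1) count=1: revealed 1 new [(0,1)] -> total=2
Click 3 (5,3) count=1: revealed 1 new [(5,3)] -> total=3
Click 4 (0,3) count=0: revealed 5 new [(0,2) (0,3) (1,2) (1,3) (1,4)] -> total=8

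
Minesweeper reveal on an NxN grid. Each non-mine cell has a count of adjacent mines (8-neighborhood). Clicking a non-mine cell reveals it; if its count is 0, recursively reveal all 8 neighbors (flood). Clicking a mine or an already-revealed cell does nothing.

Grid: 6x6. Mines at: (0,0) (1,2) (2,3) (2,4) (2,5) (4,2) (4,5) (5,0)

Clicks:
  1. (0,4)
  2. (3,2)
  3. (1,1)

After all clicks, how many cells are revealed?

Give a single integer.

Click 1 (0,4) count=0: revealed 6 new [(0,3) (0,4) (0,5) (1,3) (1,4) (1,5)] -> total=6
Click 2 (3,2) count=2: revealed 1 new [(3,2)] -> total=7
Click 3 (1,1) count=2: revealed 1 new [(1,1)] -> total=8

Answer: 8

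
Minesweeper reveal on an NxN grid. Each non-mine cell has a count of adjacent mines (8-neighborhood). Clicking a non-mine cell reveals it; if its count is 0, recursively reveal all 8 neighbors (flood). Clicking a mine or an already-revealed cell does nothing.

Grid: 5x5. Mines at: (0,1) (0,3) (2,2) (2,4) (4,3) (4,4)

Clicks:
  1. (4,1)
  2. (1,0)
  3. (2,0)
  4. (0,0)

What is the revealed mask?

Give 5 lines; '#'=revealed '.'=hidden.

Answer: #....
##...
##...
###..
###..

Derivation:
Click 1 (4,1) count=0: revealed 10 new [(1,0) (1,1) (2,0) (2,1) (3,0) (3,1) (3,2) (4,0) (4,1) (4,2)] -> total=10
Click 2 (1,0) count=1: revealed 0 new [(none)] -> total=10
Click 3 (2,0) count=0: revealed 0 new [(none)] -> total=10
Click 4 (0,0) count=1: revealed 1 new [(0,0)] -> total=11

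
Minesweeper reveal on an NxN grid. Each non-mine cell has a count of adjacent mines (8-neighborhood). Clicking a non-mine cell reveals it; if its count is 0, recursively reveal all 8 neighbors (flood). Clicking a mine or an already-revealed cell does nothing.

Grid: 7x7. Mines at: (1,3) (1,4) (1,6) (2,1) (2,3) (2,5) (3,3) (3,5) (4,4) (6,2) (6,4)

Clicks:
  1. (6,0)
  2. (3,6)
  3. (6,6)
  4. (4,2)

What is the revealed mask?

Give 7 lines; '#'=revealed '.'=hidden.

Answer: .......
.......
.......
###...#
###..##
###..##
##...##

Derivation:
Click 1 (6,0) count=0: revealed 11 new [(3,0) (3,1) (3,2) (4,0) (4,1) (4,2) (5,0) (5,1) (5,2) (6,0) (6,1)] -> total=11
Click 2 (3,6) count=2: revealed 1 new [(3,6)] -> total=12
Click 3 (6,6) count=0: revealed 6 new [(4,5) (4,6) (5,5) (5,6) (6,5) (6,6)] -> total=18
Click 4 (4,2) count=1: revealed 0 new [(none)] -> total=18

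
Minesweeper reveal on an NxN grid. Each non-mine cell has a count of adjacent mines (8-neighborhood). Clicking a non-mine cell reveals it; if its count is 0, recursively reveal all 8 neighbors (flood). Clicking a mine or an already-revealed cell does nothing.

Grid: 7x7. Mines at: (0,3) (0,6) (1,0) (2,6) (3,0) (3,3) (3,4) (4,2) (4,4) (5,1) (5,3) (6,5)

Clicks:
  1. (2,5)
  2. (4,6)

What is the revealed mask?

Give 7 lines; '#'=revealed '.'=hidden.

Click 1 (2,5) count=2: revealed 1 new [(2,5)] -> total=1
Click 2 (4,6) count=0: revealed 6 new [(3,5) (3,6) (4,5) (4,6) (5,5) (5,6)] -> total=7

Answer: .......
.......
.....#.
.....##
.....##
.....##
.......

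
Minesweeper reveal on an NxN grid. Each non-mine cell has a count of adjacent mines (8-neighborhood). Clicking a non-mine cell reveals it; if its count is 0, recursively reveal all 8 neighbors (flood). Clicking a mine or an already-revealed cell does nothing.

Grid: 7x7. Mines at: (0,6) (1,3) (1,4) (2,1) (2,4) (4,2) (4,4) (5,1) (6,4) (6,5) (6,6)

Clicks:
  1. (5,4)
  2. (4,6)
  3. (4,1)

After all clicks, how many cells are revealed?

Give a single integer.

Click 1 (5,4) count=3: revealed 1 new [(5,4)] -> total=1
Click 2 (4,6) count=0: revealed 10 new [(1,5) (1,6) (2,5) (2,6) (3,5) (3,6) (4,5) (4,6) (5,5) (5,6)] -> total=11
Click 3 (4,1) count=2: revealed 1 new [(4,1)] -> total=12

Answer: 12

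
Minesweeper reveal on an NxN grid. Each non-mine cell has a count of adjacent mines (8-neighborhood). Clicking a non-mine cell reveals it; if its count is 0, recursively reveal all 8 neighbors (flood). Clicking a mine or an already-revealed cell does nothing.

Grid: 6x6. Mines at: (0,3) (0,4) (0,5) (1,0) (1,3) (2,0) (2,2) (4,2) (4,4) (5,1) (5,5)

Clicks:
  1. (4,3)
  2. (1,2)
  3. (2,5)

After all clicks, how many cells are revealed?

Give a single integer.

Answer: 8

Derivation:
Click 1 (4,3) count=2: revealed 1 new [(4,3)] -> total=1
Click 2 (1,2) count=3: revealed 1 new [(1,2)] -> total=2
Click 3 (2,5) count=0: revealed 6 new [(1,4) (1,5) (2,4) (2,5) (3,4) (3,5)] -> total=8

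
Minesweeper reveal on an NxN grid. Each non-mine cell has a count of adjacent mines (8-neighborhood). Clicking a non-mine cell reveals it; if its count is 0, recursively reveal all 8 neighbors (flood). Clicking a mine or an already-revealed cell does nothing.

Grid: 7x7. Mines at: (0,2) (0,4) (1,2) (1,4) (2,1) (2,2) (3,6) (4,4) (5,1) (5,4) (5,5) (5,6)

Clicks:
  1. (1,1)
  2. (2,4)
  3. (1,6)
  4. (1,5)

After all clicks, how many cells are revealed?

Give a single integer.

Click 1 (1,1) count=4: revealed 1 new [(1,1)] -> total=1
Click 2 (2,4) count=1: revealed 1 new [(2,4)] -> total=2
Click 3 (1,6) count=0: revealed 6 new [(0,5) (0,6) (1,5) (1,6) (2,5) (2,6)] -> total=8
Click 4 (1,5) count=2: revealed 0 new [(none)] -> total=8

Answer: 8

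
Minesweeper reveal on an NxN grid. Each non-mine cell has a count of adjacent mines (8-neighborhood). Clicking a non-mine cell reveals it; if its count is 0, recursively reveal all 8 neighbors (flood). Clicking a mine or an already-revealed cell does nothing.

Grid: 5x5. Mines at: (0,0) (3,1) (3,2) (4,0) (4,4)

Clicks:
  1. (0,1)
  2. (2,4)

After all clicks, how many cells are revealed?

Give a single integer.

Click 1 (0,1) count=1: revealed 1 new [(0,1)] -> total=1
Click 2 (2,4) count=0: revealed 13 new [(0,2) (0,3) (0,4) (1,1) (1,2) (1,3) (1,4) (2,1) (2,2) (2,3) (2,4) (3,3) (3,4)] -> total=14

Answer: 14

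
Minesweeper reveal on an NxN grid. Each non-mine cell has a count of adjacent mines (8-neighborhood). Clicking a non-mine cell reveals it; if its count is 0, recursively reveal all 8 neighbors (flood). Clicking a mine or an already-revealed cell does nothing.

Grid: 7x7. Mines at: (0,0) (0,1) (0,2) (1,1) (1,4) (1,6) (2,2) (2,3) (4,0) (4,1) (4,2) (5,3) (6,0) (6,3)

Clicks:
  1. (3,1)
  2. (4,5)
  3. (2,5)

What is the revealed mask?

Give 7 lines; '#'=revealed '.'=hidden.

Click 1 (3,1) count=4: revealed 1 new [(3,1)] -> total=1
Click 2 (4,5) count=0: revealed 15 new [(2,4) (2,5) (2,6) (3,4) (3,5) (3,6) (4,4) (4,5) (4,6) (5,4) (5,5) (5,6) (6,4) (6,5) (6,6)] -> total=16
Click 3 (2,5) count=2: revealed 0 new [(none)] -> total=16

Answer: .......
.......
....###
.#..###
....###
....###
....###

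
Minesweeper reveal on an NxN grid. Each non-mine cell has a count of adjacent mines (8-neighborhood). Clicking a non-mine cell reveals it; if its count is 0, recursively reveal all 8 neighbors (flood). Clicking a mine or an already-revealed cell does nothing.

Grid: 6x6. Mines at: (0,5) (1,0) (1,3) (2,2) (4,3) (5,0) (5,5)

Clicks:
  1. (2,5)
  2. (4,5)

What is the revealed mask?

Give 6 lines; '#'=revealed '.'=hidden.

Click 1 (2,5) count=0: revealed 8 new [(1,4) (1,5) (2,4) (2,5) (3,4) (3,5) (4,4) (4,5)] -> total=8
Click 2 (4,5) count=1: revealed 0 new [(none)] -> total=8

Answer: ......
....##
....##
....##
....##
......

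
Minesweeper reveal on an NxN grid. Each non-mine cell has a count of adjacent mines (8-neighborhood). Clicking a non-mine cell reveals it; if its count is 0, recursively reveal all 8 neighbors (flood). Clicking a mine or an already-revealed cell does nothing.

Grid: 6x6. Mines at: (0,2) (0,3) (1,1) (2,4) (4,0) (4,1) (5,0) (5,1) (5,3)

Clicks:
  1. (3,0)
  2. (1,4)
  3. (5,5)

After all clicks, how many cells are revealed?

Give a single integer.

Answer: 8

Derivation:
Click 1 (3,0) count=2: revealed 1 new [(3,0)] -> total=1
Click 2 (1,4) count=2: revealed 1 new [(1,4)] -> total=2
Click 3 (5,5) count=0: revealed 6 new [(3,4) (3,5) (4,4) (4,5) (5,4) (5,5)] -> total=8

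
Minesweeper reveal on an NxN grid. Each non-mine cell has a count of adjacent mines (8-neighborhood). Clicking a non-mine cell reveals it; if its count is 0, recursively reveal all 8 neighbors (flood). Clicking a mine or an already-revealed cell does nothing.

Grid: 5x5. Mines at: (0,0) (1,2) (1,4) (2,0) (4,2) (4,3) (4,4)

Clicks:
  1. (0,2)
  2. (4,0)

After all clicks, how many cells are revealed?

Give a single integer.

Click 1 (0,2) count=1: revealed 1 new [(0,2)] -> total=1
Click 2 (4,0) count=0: revealed 4 new [(3,0) (3,1) (4,0) (4,1)] -> total=5

Answer: 5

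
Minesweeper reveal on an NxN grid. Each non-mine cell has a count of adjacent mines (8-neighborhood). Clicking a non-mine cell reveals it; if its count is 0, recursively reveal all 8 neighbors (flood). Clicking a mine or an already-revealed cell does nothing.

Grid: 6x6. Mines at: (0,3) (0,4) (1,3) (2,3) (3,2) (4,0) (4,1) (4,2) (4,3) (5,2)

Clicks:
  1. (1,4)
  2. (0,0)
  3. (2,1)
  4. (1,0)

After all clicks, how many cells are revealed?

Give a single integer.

Answer: 12

Derivation:
Click 1 (1,4) count=4: revealed 1 new [(1,4)] -> total=1
Click 2 (0,0) count=0: revealed 11 new [(0,0) (0,1) (0,2) (1,0) (1,1) (1,2) (2,0) (2,1) (2,2) (3,0) (3,1)] -> total=12
Click 3 (2,1) count=1: revealed 0 new [(none)] -> total=12
Click 4 (1,0) count=0: revealed 0 new [(none)] -> total=12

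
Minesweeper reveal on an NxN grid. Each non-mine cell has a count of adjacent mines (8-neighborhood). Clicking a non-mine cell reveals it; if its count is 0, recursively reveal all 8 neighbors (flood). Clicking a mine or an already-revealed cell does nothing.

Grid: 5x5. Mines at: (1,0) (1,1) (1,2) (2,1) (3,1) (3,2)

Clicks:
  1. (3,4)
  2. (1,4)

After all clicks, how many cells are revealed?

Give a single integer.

Click 1 (3,4) count=0: revealed 10 new [(0,3) (0,4) (1,3) (1,4) (2,3) (2,4) (3,3) (3,4) (4,3) (4,4)] -> total=10
Click 2 (1,4) count=0: revealed 0 new [(none)] -> total=10

Answer: 10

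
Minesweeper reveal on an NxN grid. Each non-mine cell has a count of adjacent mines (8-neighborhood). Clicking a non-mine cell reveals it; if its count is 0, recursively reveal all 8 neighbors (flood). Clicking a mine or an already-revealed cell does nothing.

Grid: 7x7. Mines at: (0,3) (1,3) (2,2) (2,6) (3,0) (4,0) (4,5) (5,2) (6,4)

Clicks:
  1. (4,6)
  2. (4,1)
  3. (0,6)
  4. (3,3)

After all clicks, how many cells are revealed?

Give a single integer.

Click 1 (4,6) count=1: revealed 1 new [(4,6)] -> total=1
Click 2 (4,1) count=3: revealed 1 new [(4,1)] -> total=2
Click 3 (0,6) count=0: revealed 6 new [(0,4) (0,5) (0,6) (1,4) (1,5) (1,6)] -> total=8
Click 4 (3,3) count=1: revealed 1 new [(3,3)] -> total=9

Answer: 9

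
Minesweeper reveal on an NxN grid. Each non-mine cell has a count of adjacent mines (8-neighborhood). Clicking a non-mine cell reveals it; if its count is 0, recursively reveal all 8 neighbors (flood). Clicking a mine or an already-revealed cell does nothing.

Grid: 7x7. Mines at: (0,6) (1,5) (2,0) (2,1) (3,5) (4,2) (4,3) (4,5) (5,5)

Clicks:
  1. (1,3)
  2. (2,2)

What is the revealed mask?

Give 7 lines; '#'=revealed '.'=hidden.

Answer: #####..
#####..
..###..
..###..
.......
.......
.......

Derivation:
Click 1 (1,3) count=0: revealed 16 new [(0,0) (0,1) (0,2) (0,3) (0,4) (1,0) (1,1) (1,2) (1,3) (1,4) (2,2) (2,3) (2,4) (3,2) (3,3) (3,4)] -> total=16
Click 2 (2,2) count=1: revealed 0 new [(none)] -> total=16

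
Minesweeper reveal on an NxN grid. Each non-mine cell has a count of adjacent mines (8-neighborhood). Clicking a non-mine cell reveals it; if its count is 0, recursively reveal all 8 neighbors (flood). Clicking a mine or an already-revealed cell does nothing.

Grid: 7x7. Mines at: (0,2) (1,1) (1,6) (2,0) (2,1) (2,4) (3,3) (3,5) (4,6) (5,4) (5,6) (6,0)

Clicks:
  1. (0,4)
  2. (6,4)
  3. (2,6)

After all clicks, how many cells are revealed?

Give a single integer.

Click 1 (0,4) count=0: revealed 6 new [(0,3) (0,4) (0,5) (1,3) (1,4) (1,5)] -> total=6
Click 2 (6,4) count=1: revealed 1 new [(6,4)] -> total=7
Click 3 (2,6) count=2: revealed 1 new [(2,6)] -> total=8

Answer: 8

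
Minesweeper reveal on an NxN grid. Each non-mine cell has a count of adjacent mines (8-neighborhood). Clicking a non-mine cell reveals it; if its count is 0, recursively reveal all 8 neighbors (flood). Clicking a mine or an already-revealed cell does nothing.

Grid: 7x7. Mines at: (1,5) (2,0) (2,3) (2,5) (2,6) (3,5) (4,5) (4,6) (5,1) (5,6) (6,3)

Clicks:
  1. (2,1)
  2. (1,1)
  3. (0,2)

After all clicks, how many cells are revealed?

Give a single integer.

Answer: 11

Derivation:
Click 1 (2,1) count=1: revealed 1 new [(2,1)] -> total=1
Click 2 (1,1) count=1: revealed 1 new [(1,1)] -> total=2
Click 3 (0,2) count=0: revealed 9 new [(0,0) (0,1) (0,2) (0,3) (0,4) (1,0) (1,2) (1,3) (1,4)] -> total=11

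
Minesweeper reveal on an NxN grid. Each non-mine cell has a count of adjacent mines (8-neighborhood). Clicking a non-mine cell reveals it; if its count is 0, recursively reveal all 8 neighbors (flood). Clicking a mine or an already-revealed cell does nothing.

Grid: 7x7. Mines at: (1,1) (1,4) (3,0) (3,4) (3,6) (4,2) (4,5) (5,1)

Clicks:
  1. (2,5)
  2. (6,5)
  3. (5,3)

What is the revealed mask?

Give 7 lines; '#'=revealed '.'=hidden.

Click 1 (2,5) count=3: revealed 1 new [(2,5)] -> total=1
Click 2 (6,5) count=0: revealed 10 new [(5,2) (5,3) (5,4) (5,5) (5,6) (6,2) (6,3) (6,4) (6,5) (6,6)] -> total=11
Click 3 (5,3) count=1: revealed 0 new [(none)] -> total=11

Answer: .......
.......
.....#.
.......
.......
..#####
..#####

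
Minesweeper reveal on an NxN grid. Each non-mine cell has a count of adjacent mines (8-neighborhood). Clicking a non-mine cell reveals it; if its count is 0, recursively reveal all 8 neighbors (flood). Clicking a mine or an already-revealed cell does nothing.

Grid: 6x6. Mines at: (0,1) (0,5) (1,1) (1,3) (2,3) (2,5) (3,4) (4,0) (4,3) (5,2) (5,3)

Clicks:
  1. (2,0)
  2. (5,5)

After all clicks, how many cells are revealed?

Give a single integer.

Answer: 5

Derivation:
Click 1 (2,0) count=1: revealed 1 new [(2,0)] -> total=1
Click 2 (5,5) count=0: revealed 4 new [(4,4) (4,5) (5,4) (5,5)] -> total=5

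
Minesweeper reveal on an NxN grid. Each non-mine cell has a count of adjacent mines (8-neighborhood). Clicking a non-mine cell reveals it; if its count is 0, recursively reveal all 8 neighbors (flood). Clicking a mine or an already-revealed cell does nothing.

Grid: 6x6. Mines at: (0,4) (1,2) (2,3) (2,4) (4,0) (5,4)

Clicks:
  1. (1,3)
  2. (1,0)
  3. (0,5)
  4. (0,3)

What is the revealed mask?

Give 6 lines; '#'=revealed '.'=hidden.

Click 1 (1,3) count=4: revealed 1 new [(1,3)] -> total=1
Click 2 (1,0) count=0: revealed 8 new [(0,0) (0,1) (1,0) (1,1) (2,0) (2,1) (3,0) (3,1)] -> total=9
Click 3 (0,5) count=1: revealed 1 new [(0,5)] -> total=10
Click 4 (0,3) count=2: revealed 1 new [(0,3)] -> total=11

Answer: ##.#.#
##.#..
##....
##....
......
......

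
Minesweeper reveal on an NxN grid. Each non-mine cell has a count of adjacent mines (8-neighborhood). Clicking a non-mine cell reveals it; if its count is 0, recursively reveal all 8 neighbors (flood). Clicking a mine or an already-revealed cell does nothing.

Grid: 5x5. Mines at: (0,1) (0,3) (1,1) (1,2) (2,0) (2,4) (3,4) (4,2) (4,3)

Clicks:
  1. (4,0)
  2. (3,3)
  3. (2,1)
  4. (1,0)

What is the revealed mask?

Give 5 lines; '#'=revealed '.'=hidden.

Answer: .....
#....
.#...
##.#.
##...

Derivation:
Click 1 (4,0) count=0: revealed 4 new [(3,0) (3,1) (4,0) (4,1)] -> total=4
Click 2 (3,3) count=4: revealed 1 new [(3,3)] -> total=5
Click 3 (2,1) count=3: revealed 1 new [(2,1)] -> total=6
Click 4 (1,0) count=3: revealed 1 new [(1,0)] -> total=7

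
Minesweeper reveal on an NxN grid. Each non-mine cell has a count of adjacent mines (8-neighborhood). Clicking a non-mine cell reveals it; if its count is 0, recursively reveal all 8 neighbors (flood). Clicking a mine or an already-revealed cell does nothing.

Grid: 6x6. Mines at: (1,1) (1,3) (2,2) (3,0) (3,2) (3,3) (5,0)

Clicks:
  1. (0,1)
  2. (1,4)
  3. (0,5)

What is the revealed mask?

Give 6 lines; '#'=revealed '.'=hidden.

Click 1 (0,1) count=1: revealed 1 new [(0,1)] -> total=1
Click 2 (1,4) count=1: revealed 1 new [(1,4)] -> total=2
Click 3 (0,5) count=0: revealed 17 new [(0,4) (0,5) (1,5) (2,4) (2,5) (3,4) (3,5) (4,1) (4,2) (4,3) (4,4) (4,5) (5,1) (5,2) (5,3) (5,4) (5,5)] -> total=19

Answer: .#..##
....##
....##
....##
.#####
.#####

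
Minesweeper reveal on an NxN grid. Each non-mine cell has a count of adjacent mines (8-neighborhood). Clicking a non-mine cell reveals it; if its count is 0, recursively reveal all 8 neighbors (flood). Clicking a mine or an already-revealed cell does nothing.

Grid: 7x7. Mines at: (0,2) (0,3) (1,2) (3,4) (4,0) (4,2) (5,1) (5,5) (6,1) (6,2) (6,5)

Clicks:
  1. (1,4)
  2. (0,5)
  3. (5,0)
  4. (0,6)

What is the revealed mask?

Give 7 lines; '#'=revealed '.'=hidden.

Click 1 (1,4) count=1: revealed 1 new [(1,4)] -> total=1
Click 2 (0,5) count=0: revealed 12 new [(0,4) (0,5) (0,6) (1,5) (1,6) (2,4) (2,5) (2,6) (3,5) (3,6) (4,5) (4,6)] -> total=13
Click 3 (5,0) count=3: revealed 1 new [(5,0)] -> total=14
Click 4 (0,6) count=0: revealed 0 new [(none)] -> total=14

Answer: ....###
....###
....###
.....##
.....##
#......
.......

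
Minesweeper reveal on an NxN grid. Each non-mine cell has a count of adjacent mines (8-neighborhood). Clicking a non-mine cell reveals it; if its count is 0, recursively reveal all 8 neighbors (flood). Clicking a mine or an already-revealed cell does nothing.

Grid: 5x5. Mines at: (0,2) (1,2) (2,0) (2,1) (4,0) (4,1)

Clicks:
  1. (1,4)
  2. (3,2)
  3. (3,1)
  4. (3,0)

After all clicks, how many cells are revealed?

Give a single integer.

Click 1 (1,4) count=0: revealed 13 new [(0,3) (0,4) (1,3) (1,4) (2,2) (2,3) (2,4) (3,2) (3,3) (3,4) (4,2) (4,3) (4,4)] -> total=13
Click 2 (3,2) count=2: revealed 0 new [(none)] -> total=13
Click 3 (3,1) count=4: revealed 1 new [(3,1)] -> total=14
Click 4 (3,0) count=4: revealed 1 new [(3,0)] -> total=15

Answer: 15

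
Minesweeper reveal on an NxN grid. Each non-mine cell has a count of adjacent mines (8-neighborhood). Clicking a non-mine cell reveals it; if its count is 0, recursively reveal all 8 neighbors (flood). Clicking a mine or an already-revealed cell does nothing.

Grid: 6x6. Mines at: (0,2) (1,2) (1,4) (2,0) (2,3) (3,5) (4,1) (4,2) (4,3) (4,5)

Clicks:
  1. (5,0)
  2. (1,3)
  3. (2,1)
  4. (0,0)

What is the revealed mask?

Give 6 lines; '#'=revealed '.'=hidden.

Click 1 (5,0) count=1: revealed 1 new [(5,0)] -> total=1
Click 2 (1,3) count=4: revealed 1 new [(1,3)] -> total=2
Click 3 (2,1) count=2: revealed 1 new [(2,1)] -> total=3
Click 4 (0,0) count=0: revealed 4 new [(0,0) (0,1) (1,0) (1,1)] -> total=7

Answer: ##....
##.#..
.#....
......
......
#.....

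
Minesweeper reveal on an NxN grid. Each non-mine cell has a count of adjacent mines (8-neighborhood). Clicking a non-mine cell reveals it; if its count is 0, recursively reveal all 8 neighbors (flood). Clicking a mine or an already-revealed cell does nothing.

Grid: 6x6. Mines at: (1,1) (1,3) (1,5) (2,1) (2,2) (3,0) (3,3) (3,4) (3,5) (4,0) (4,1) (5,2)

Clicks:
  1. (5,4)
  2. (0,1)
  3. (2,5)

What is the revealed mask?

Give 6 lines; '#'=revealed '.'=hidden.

Answer: .#....
......
.....#
......
...###
...###

Derivation:
Click 1 (5,4) count=0: revealed 6 new [(4,3) (4,4) (4,5) (5,3) (5,4) (5,5)] -> total=6
Click 2 (0,1) count=1: revealed 1 new [(0,1)] -> total=7
Click 3 (2,5) count=3: revealed 1 new [(2,5)] -> total=8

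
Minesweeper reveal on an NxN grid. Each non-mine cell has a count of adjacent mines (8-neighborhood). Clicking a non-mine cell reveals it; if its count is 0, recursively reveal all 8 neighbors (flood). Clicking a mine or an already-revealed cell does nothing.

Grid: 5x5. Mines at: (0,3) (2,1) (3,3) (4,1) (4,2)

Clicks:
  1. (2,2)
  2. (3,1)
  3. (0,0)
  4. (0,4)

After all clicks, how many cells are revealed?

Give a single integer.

Click 1 (2,2) count=2: revealed 1 new [(2,2)] -> total=1
Click 2 (3,1) count=3: revealed 1 new [(3,1)] -> total=2
Click 3 (0,0) count=0: revealed 6 new [(0,0) (0,1) (0,2) (1,0) (1,1) (1,2)] -> total=8
Click 4 (0,4) count=1: revealed 1 new [(0,4)] -> total=9

Answer: 9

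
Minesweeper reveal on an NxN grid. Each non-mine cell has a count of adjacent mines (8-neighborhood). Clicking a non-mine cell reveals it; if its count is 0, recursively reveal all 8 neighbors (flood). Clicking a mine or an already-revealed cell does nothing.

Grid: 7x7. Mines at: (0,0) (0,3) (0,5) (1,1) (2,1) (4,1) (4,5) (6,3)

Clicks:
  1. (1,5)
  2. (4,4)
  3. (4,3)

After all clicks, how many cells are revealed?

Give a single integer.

Answer: 21

Derivation:
Click 1 (1,5) count=1: revealed 1 new [(1,5)] -> total=1
Click 2 (4,4) count=1: revealed 1 new [(4,4)] -> total=2
Click 3 (4,3) count=0: revealed 19 new [(1,2) (1,3) (1,4) (1,6) (2,2) (2,3) (2,4) (2,5) (2,6) (3,2) (3,3) (3,4) (3,5) (3,6) (4,2) (4,3) (5,2) (5,3) (5,4)] -> total=21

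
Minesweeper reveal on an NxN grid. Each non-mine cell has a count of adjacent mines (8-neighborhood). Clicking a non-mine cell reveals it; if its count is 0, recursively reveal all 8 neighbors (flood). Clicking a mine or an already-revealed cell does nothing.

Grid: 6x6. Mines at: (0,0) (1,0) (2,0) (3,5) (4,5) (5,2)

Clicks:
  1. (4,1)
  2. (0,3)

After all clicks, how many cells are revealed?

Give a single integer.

Click 1 (4,1) count=1: revealed 1 new [(4,1)] -> total=1
Click 2 (0,3) count=0: revealed 22 new [(0,1) (0,2) (0,3) (0,4) (0,5) (1,1) (1,2) (1,3) (1,4) (1,5) (2,1) (2,2) (2,3) (2,4) (2,5) (3,1) (3,2) (3,3) (3,4) (4,2) (4,3) (4,4)] -> total=23

Answer: 23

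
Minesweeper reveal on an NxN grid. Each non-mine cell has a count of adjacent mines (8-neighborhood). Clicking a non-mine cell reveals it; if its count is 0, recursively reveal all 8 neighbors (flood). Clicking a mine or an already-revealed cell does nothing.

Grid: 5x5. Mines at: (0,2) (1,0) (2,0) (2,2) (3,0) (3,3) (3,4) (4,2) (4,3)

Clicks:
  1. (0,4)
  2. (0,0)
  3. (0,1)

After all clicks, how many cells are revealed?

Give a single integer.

Click 1 (0,4) count=0: revealed 6 new [(0,3) (0,4) (1,3) (1,4) (2,3) (2,4)] -> total=6
Click 2 (0,0) count=1: revealed 1 new [(0,0)] -> total=7
Click 3 (0,1) count=2: revealed 1 new [(0,1)] -> total=8

Answer: 8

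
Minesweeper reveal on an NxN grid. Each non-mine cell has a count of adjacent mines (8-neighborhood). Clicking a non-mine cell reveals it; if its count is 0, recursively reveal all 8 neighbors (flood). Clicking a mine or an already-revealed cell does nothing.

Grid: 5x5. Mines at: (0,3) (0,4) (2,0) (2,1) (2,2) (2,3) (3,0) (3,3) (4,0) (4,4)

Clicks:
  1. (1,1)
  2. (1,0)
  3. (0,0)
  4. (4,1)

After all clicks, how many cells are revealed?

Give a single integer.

Answer: 7

Derivation:
Click 1 (1,1) count=3: revealed 1 new [(1,1)] -> total=1
Click 2 (1,0) count=2: revealed 1 new [(1,0)] -> total=2
Click 3 (0,0) count=0: revealed 4 new [(0,0) (0,1) (0,2) (1,2)] -> total=6
Click 4 (4,1) count=2: revealed 1 new [(4,1)] -> total=7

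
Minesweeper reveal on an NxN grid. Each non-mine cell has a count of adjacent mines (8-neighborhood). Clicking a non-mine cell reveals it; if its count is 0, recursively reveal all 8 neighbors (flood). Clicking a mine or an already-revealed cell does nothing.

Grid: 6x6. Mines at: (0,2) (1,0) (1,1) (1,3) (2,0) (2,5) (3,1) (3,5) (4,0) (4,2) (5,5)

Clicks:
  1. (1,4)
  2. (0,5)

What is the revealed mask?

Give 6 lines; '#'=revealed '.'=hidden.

Answer: ....##
....##
......
......
......
......

Derivation:
Click 1 (1,4) count=2: revealed 1 new [(1,4)] -> total=1
Click 2 (0,5) count=0: revealed 3 new [(0,4) (0,5) (1,5)] -> total=4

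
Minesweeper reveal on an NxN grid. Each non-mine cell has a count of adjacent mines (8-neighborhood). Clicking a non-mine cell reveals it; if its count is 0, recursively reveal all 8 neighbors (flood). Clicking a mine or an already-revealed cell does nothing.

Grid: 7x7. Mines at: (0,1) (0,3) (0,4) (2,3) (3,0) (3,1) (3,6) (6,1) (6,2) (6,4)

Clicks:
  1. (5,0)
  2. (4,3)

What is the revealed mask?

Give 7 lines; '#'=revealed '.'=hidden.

Answer: .......
.......
.......
..####.
..####.
#.####.
.......

Derivation:
Click 1 (5,0) count=1: revealed 1 new [(5,0)] -> total=1
Click 2 (4,3) count=0: revealed 12 new [(3,2) (3,3) (3,4) (3,5) (4,2) (4,3) (4,4) (4,5) (5,2) (5,3) (5,4) (5,5)] -> total=13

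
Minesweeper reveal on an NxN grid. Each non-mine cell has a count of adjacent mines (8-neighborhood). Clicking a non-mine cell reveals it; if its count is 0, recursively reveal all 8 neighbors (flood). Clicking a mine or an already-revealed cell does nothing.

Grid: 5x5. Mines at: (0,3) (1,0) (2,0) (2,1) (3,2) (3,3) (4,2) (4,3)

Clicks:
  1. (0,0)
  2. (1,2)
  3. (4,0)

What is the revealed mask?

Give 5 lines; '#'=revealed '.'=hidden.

Answer: #....
..#..
.....
##...
##...

Derivation:
Click 1 (0,0) count=1: revealed 1 new [(0,0)] -> total=1
Click 2 (1,2) count=2: revealed 1 new [(1,2)] -> total=2
Click 3 (4,0) count=0: revealed 4 new [(3,0) (3,1) (4,0) (4,1)] -> total=6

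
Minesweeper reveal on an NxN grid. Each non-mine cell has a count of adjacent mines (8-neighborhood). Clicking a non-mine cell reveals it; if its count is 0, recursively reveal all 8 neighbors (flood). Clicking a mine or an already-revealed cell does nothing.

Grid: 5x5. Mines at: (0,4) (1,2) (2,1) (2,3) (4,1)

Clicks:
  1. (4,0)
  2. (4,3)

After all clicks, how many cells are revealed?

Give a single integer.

Answer: 7

Derivation:
Click 1 (4,0) count=1: revealed 1 new [(4,0)] -> total=1
Click 2 (4,3) count=0: revealed 6 new [(3,2) (3,3) (3,4) (4,2) (4,3) (4,4)] -> total=7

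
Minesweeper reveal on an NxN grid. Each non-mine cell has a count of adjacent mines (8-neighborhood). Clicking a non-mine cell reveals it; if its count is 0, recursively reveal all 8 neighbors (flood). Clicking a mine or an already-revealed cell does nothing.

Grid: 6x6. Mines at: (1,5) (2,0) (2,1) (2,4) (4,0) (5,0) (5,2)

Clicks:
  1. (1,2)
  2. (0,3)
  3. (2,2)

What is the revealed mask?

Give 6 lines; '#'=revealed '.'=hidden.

Answer: #####.
#####.
..#...
......
......
......

Derivation:
Click 1 (1,2) count=1: revealed 1 new [(1,2)] -> total=1
Click 2 (0,3) count=0: revealed 9 new [(0,0) (0,1) (0,2) (0,3) (0,4) (1,0) (1,1) (1,3) (1,4)] -> total=10
Click 3 (2,2) count=1: revealed 1 new [(2,2)] -> total=11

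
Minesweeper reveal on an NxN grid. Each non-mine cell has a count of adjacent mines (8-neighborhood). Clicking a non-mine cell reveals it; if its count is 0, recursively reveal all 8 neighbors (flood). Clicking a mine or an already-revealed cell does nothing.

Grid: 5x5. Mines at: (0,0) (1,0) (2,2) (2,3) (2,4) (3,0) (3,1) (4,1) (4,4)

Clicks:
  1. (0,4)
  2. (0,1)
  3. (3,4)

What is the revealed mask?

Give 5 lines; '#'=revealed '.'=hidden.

Click 1 (0,4) count=0: revealed 8 new [(0,1) (0,2) (0,3) (0,4) (1,1) (1,2) (1,3) (1,4)] -> total=8
Click 2 (0,1) count=2: revealed 0 new [(none)] -> total=8
Click 3 (3,4) count=3: revealed 1 new [(3,4)] -> total=9

Answer: .####
.####
.....
....#
.....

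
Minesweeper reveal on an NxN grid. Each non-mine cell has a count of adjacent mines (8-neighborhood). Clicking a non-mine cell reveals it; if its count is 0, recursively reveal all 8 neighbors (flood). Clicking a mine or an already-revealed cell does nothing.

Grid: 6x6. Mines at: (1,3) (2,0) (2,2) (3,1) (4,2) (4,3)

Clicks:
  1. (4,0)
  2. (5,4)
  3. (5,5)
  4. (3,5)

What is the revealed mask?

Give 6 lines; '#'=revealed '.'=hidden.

Answer: ....##
....##
....##
....##
#...##
....##

Derivation:
Click 1 (4,0) count=1: revealed 1 new [(4,0)] -> total=1
Click 2 (5,4) count=1: revealed 1 new [(5,4)] -> total=2
Click 3 (5,5) count=0: revealed 11 new [(0,4) (0,5) (1,4) (1,5) (2,4) (2,5) (3,4) (3,5) (4,4) (4,5) (5,5)] -> total=13
Click 4 (3,5) count=0: revealed 0 new [(none)] -> total=13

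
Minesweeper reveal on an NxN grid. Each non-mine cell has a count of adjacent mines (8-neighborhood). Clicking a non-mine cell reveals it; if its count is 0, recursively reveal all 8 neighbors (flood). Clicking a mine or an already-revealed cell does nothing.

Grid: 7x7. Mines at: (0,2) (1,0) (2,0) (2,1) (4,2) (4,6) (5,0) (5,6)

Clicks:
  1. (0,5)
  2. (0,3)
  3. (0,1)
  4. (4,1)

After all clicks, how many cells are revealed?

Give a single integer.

Answer: 34

Derivation:
Click 1 (0,5) count=0: revealed 32 new [(0,3) (0,4) (0,5) (0,6) (1,2) (1,3) (1,4) (1,5) (1,6) (2,2) (2,3) (2,4) (2,5) (2,6) (3,2) (3,3) (3,4) (3,5) (3,6) (4,3) (4,4) (4,5) (5,1) (5,2) (5,3) (5,4) (5,5) (6,1) (6,2) (6,3) (6,4) (6,5)] -> total=32
Click 2 (0,3) count=1: revealed 0 new [(none)] -> total=32
Click 3 (0,1) count=2: revealed 1 new [(0,1)] -> total=33
Click 4 (4,1) count=2: revealed 1 new [(4,1)] -> total=34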